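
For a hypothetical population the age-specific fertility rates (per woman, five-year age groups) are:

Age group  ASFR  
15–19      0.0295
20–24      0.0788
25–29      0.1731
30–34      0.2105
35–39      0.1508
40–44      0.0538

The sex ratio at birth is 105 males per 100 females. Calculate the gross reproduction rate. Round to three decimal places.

1.699

Proportion female at birth = 100 / (100 + 105) = 0.48780.
Sum of ASFRs = 0.0295 + 0.0788 + 0.1731 + 0.2105 + 0.1508 + 0.0538 = 0.6965
TFR = 5 × 0.6965 = 3.4825
GRR = 0.48780 × 3.4825 = 1.69876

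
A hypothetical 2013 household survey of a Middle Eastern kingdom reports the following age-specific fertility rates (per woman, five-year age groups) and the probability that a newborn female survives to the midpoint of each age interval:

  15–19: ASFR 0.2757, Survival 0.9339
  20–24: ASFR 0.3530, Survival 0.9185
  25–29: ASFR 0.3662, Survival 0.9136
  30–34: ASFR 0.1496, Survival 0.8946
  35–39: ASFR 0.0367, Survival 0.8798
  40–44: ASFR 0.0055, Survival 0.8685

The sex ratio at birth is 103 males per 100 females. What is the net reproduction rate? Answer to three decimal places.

2.678

Proportion female at birth = 100 / (100 + 103) = 0.49261.
Each age group contributes 5 × ASFR × survival:
  15–19: 5 × 0.2757 × 0.9339 = 1.28738
  20–24: 5 × 0.3530 × 0.9185 = 1.62115
  25–29: 5 × 0.3662 × 0.9136 = 1.67280
  30–34: 5 × 0.1496 × 0.8946 = 0.66916
  35–39: 5 × 0.0367 × 0.8798 = 0.16144
  40–44: 5 × 0.0055 × 0.8685 = 0.02388
Sum = 5.43581
NRR = 0.49261 × 5.43581 = 2.67773
NRR > 1, so each generation more than replaces itself.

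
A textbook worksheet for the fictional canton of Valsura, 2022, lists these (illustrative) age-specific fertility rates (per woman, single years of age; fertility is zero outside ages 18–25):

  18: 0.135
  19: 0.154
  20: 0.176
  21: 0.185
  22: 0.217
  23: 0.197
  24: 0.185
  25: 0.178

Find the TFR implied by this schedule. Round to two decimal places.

1.43

Sum of ASFRs = 0.135 + 0.154 + 0.176 + 0.185 + 0.217 + 0.197 + 0.185 + 0.178 = 1.427
TFR = 1.427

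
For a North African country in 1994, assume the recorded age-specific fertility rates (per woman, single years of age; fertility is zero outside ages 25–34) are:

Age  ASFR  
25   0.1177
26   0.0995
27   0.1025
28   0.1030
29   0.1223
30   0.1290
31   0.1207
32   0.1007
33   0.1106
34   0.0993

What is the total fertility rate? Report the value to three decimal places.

1.105

Sum of ASFRs = 0.1177 + 0.0995 + 0.1025 + 0.1030 + 0.1223 + 0.1290 + 0.1207 + 0.1007 + 0.1106 + 0.0993 = 1.1053
TFR = 1.1053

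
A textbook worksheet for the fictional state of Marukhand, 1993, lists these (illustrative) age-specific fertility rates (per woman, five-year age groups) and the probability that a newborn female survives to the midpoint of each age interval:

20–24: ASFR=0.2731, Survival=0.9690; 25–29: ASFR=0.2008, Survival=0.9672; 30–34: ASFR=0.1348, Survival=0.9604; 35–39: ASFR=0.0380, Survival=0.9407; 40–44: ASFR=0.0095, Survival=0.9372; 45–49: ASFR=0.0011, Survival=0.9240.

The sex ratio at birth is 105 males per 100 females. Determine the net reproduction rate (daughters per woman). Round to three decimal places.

1.546

Proportion female at birth = 100 / (100 + 105) = 0.48780.
Survival-weighted fertility by age (5·fₓ·Sₓ):
  20–24: 5 × 0.2731 × 0.9690 = 1.32317
  25–29: 5 × 0.2008 × 0.9672 = 0.97107
  30–34: 5 × 0.1348 × 0.9604 = 0.64731
  35–39: 5 × 0.0380 × 0.9407 = 0.17873
  40–44: 5 × 0.0095 × 0.9372 = 0.04452
  45–49: 5 × 0.0011 × 0.9240 = 0.00508
Sum = 3.16988
NRR = 0.48780 × 3.16988 = 1.54627
An NRR exceeding 1 indicates intrinsic growth under these rates.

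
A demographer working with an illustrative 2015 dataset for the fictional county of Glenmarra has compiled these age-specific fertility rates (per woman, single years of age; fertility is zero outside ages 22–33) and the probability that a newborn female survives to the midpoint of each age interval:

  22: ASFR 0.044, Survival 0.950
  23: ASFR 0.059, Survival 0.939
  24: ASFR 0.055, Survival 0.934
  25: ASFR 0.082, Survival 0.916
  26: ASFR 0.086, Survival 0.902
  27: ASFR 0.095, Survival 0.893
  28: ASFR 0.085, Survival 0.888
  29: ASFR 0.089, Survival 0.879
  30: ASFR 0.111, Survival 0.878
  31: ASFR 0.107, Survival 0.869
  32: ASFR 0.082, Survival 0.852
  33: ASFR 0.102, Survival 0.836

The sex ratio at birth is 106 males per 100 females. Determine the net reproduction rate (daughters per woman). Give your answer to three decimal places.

Proportion female at birth = 100 / (100 + 106) = 0.48544.
Each age group contributes 1 × ASFR × survival:
  22: 1 × 0.044 × 0.950 = 0.04180
  23: 1 × 0.059 × 0.939 = 0.05540
  24: 1 × 0.055 × 0.934 = 0.05137
  25: 1 × 0.082 × 0.916 = 0.07511
  26: 1 × 0.086 × 0.902 = 0.07757
  27: 1 × 0.095 × 0.893 = 0.08484
  28: 1 × 0.085 × 0.888 = 0.07548
  29: 1 × 0.089 × 0.879 = 0.07823
  30: 1 × 0.111 × 0.878 = 0.09746
  31: 1 × 0.107 × 0.869 = 0.09298
  32: 1 × 0.082 × 0.852 = 0.06986
  33: 1 × 0.102 × 0.836 = 0.08527
Sum = 0.88537
NRR = 0.48544 × 0.88537 = 0.42979

0.430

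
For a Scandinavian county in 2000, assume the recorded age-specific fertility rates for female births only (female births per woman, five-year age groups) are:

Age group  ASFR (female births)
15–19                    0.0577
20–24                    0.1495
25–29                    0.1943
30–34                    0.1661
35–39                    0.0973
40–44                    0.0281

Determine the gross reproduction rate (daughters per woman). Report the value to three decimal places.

3.465

Sum of female ASFRs = 0.0577 + 0.1495 + 0.1943 + 0.1661 + 0.0973 + 0.0281 = 0.6930
GRR = 5 × 0.6930 = 3.465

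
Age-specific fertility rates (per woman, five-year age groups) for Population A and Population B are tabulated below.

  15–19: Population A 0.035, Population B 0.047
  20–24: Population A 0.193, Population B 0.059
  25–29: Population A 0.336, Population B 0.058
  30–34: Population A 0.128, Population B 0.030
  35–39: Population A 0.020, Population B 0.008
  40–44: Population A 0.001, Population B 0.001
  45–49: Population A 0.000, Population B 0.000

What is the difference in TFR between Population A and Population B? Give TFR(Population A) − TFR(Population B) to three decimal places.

Population A:
  Sum of ASFRs = 0.035 + 0.193 + 0.336 + 0.128 + 0.020 + 0.001 + 0.000 = 0.713
  TFR = 5 × 0.713 = 3.565
Population B:
  Sum of ASFRs = 0.047 + 0.059 + 0.058 + 0.030 + 0.008 + 0.001 + 0.000 = 0.203
  TFR = 5 × 0.203 = 1.015
Difference = 3.565 − 1.015 = 2.55

2.550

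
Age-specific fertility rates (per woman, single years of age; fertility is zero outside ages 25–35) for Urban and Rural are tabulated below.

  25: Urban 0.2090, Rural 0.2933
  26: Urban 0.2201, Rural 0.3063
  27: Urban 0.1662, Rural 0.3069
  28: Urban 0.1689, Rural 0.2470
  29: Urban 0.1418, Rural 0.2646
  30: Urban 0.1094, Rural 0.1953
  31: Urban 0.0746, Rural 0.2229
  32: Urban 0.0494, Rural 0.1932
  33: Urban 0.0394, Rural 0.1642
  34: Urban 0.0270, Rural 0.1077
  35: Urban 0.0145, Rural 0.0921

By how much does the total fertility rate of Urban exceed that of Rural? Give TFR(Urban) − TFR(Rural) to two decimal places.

-1.17

Urban:
  Sum of ASFRs = 0.2090 + 0.2201 + 0.1662 + 0.1689 + 0.1418 + 0.1094 + 0.0746 + 0.0494 + 0.0394 + 0.0270 + 0.0145 = 1.2203
  TFR = 1.2203
Rural:
  Sum of ASFRs = 0.2933 + 0.3063 + 0.3069 + 0.2470 + 0.2646 + 0.1953 + 0.2229 + 0.1932 + 0.1642 + 0.1077 + 0.0921 = 2.3935
  TFR = 2.3935
Difference = 1.2203 − 2.3935 = -1.1732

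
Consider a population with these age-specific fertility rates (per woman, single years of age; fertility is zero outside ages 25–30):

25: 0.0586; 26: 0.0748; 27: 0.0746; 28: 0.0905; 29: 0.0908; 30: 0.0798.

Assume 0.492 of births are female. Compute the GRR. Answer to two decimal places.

Proportion female at birth = 0.492.
Sum of ASFRs = 0.0586 + 0.0748 + 0.0746 + 0.0905 + 0.0908 + 0.0798 = 0.4691
TFR = 0.4691
GRR = 0.492 × 0.4691 = 0.23080

0.23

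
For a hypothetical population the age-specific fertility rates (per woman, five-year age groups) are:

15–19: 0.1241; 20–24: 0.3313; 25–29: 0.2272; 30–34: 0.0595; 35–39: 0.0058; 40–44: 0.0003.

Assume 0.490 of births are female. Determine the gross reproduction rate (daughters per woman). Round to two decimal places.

Proportion female at birth = 0.490.
Sum of ASFRs = 0.1241 + 0.3313 + 0.2272 + 0.0595 + 0.0058 + 0.0003 = 0.7482
TFR = 5 × 0.7482 = 3.741
GRR = 0.490 × 3.741 = 1.83309

1.83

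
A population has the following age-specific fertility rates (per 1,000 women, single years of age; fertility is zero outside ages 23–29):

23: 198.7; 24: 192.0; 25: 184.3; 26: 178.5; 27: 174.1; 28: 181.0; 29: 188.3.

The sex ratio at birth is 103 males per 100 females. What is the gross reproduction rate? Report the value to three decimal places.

Proportion female at birth = 100 / (100 + 103) = 0.49261.
Sum of ASFRs = 198.7 + 192.0 + 184.3 + 178.5 + 174.1 + 181.0 + 188.3 = 1296.9
TFR = 1296.9 / 1000 = 1.2969
GRR = 0.49261 × 1.2969 = 0.63887

0.639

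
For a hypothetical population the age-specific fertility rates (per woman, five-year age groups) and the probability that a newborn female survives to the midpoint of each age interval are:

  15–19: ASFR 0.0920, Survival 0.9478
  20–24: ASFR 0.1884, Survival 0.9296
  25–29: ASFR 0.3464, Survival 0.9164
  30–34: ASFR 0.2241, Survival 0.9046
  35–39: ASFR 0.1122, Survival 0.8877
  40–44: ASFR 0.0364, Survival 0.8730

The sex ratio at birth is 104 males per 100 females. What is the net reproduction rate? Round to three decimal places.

2.240

Proportion female at birth = 100 / (100 + 104) = 0.49020.
Each age group contributes 5 × ASFR × survival:
  15–19: 5 × 0.0920 × 0.9478 = 0.43599
  20–24: 5 × 0.1884 × 0.9296 = 0.87568
  25–29: 5 × 0.3464 × 0.9164 = 1.58720
  30–34: 5 × 0.2241 × 0.9046 = 1.01360
  35–39: 5 × 0.1122 × 0.8877 = 0.49800
  40–44: 5 × 0.0364 × 0.8730 = 0.15889
Sum = 4.56936
NRR = 0.49020 × 4.56936 = 2.23990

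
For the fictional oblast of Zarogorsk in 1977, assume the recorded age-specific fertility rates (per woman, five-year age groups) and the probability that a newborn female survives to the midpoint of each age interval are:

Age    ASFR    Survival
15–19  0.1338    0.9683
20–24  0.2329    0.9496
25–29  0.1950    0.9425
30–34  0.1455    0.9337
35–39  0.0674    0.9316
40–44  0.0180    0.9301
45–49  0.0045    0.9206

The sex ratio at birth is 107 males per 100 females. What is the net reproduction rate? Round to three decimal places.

Proportion female at birth = 100 / (100 + 107) = 0.48309.
Weighting each age-specific rate by interval width and survival:
  15–19: 5 × 0.1338 × 0.9683 = 0.64779
  20–24: 5 × 0.2329 × 0.9496 = 1.10581
  25–29: 5 × 0.1950 × 0.9425 = 0.91894
  30–34: 5 × 0.1455 × 0.9337 = 0.67927
  35–39: 5 × 0.0674 × 0.9316 = 0.31395
  40–44: 5 × 0.0180 × 0.9301 = 0.08371
  45–49: 5 × 0.0045 × 0.9206 = 0.02071
Sum = 3.77018
NRR = 0.48309 × 3.77018 = 1.82134
With NRR above 1 the population is above replacement fertility.

1.821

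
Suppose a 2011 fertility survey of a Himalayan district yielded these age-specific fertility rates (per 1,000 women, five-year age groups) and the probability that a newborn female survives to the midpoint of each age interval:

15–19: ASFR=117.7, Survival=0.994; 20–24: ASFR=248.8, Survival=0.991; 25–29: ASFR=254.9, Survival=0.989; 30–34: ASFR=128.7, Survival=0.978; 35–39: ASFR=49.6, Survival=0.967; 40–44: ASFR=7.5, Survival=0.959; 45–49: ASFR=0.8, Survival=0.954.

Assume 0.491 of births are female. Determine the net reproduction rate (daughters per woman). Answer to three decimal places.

Proportion female at birth = 0.491.
Survival-weighted fertility by age (5·fₓ·Sₓ):
  15–19: 5 × 117.7/1000 × 0.994 = 0.58497
  20–24: 5 × 248.8/1000 × 0.991 = 1.23280
  25–29: 5 × 254.9/1000 × 0.989 = 1.26048
  30–34: 5 × 128.7/1000 × 0.978 = 0.62934
  35–39: 5 × 49.6/1000 × 0.967 = 0.23982
  40–44: 5 × 7.5/1000 × 0.959 = 0.03596
  45–49: 5 × 0.8/1000 × 0.954 = 0.00382
Sum = 3.98719
NRR = 0.491 × 3.98719 = 1.95771
NRR > 1, so each generation more than replaces itself.

1.958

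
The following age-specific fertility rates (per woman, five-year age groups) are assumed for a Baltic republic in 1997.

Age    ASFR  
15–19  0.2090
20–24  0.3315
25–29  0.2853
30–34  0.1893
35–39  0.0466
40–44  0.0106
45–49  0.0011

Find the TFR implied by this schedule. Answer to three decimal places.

5.367

Sum of ASFRs = 0.2090 + 0.3315 + 0.2853 + 0.1893 + 0.0466 + 0.0106 + 0.0011 = 1.0734
TFR = 5 × 1.0734 = 5.367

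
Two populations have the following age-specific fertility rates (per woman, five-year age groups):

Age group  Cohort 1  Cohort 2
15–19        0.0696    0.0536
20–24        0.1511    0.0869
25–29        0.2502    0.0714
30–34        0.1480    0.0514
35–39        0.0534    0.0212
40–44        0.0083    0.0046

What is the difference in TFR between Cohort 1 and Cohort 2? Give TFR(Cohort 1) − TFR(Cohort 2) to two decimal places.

1.96

Cohort 1:
  Sum of ASFRs = 0.0696 + 0.1511 + 0.2502 + 0.1480 + 0.0534 + 0.0083 = 0.6806
  TFR = 5 × 0.6806 = 3.403
Cohort 2:
  Sum of ASFRs = 0.0536 + 0.0869 + 0.0714 + 0.0514 + 0.0212 + 0.0046 = 0.2891
  TFR = 5 × 0.2891 = 1.4455
Difference = 3.403 − 1.4455 = 1.9575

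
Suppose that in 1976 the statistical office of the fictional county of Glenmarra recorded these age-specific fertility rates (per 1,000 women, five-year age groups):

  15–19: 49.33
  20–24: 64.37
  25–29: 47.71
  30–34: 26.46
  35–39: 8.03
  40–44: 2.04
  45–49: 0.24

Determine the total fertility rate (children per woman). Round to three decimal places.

0.991

Sum of ASFRs = 49.33 + 64.37 + 47.71 + 26.46 + 8.03 + 2.04 + 0.24 = 198.18
TFR = 5 × 198.18 / 1000 = 0.9909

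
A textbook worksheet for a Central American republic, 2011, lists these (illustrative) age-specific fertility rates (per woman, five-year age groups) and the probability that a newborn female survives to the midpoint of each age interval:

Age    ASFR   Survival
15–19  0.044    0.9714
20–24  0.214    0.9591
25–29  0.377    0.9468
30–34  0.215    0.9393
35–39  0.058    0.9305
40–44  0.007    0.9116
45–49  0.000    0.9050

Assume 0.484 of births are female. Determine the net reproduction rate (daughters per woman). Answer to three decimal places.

Proportion female at birth = 0.484.
Weighting each age-specific rate by interval width and survival:
  15–19: 5 × 0.044 × 0.9714 = 0.21371
  20–24: 5 × 0.214 × 0.9591 = 1.02624
  25–29: 5 × 0.377 × 0.9468 = 1.78472
  30–34: 5 × 0.215 × 0.9393 = 1.00975
  35–39: 5 × 0.058 × 0.9305 = 0.26985
  40–44: 5 × 0.007 × 0.9116 = 0.03191
  45–49: 5 × 0.000 × 0.9050 = 0.00000
Sum = 4.33618
NRR = 0.484 × 4.33618 = 2.09871
An NRR exceeding 1 indicates intrinsic growth under these rates.

2.099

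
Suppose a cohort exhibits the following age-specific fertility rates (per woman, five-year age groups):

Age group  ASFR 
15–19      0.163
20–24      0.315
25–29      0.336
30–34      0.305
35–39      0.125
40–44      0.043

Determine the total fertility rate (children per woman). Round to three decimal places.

Sum of ASFRs = 0.163 + 0.315 + 0.336 + 0.305 + 0.125 + 0.043 = 1.287
TFR = 5 × 1.287 = 6.435

6.435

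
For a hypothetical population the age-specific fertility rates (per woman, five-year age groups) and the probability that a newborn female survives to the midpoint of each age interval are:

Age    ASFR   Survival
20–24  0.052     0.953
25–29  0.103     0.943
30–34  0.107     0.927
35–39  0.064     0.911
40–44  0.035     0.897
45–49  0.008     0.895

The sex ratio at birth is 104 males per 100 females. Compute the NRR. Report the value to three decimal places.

Proportion female at birth = 100 / (100 + 104) = 0.49020.
Survival-weighted fertility by age (5·fₓ·Sₓ):
  20–24: 5 × 0.052 × 0.953 = 0.24778
  25–29: 5 × 0.103 × 0.943 = 0.48565
  30–34: 5 × 0.107 × 0.927 = 0.49595
  35–39: 5 × 0.064 × 0.911 = 0.29152
  40–44: 5 × 0.035 × 0.897 = 0.15698
  45–49: 5 × 0.008 × 0.895 = 0.03580
Sum = 1.71368
NRR = 0.49020 × 1.71368 = 0.84005

0.840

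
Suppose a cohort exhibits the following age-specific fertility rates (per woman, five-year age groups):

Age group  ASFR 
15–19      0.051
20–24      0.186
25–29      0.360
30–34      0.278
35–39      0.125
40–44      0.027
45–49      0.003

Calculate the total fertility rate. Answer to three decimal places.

Sum of ASFRs = 0.051 + 0.186 + 0.360 + 0.278 + 0.125 + 0.027 + 0.003 = 1.030
TFR = 5 × 1.030 = 5.15

5.150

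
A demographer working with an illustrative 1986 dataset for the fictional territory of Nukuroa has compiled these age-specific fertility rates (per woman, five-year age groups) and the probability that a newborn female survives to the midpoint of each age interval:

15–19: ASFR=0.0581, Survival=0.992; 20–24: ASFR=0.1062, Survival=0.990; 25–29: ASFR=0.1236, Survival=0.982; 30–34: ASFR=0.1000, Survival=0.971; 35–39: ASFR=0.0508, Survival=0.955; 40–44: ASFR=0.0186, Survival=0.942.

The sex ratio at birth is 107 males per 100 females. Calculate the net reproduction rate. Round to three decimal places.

Proportion female at birth = 100 / (100 + 107) = 0.48309.
Survival-weighted fertility by age (5·fₓ·Sₓ):
  15–19: 5 × 0.0581 × 0.992 = 0.28818
  20–24: 5 × 0.1062 × 0.990 = 0.52569
  25–29: 5 × 0.1236 × 0.982 = 0.60688
  30–34: 5 × 0.1000 × 0.971 = 0.48550
  35–39: 5 × 0.0508 × 0.955 = 0.24257
  40–44: 5 × 0.0186 × 0.942 = 0.08761
Sum = 2.23643
NRR = 0.48309 × 2.23643 = 1.08040
With NRR above 1 the population is above replacement fertility.

1.080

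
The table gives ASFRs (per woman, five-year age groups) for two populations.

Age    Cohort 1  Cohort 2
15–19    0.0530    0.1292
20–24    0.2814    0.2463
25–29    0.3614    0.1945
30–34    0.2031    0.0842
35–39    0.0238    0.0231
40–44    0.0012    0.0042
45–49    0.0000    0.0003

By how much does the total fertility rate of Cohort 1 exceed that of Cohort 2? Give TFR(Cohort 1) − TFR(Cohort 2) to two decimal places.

Cohort 1:
  Sum of ASFRs = 0.0530 + 0.2814 + 0.3614 + 0.2031 + 0.0238 + 0.0012 + 0.0000 = 0.9239
  TFR = 5 × 0.9239 = 4.6195
Cohort 2:
  Sum of ASFRs = 0.1292 + 0.2463 + 0.1945 + 0.0842 + 0.0231 + 0.0042 + 0.0003 = 0.6818
  TFR = 5 × 0.6818 = 3.409
Difference = 4.6195 − 3.409 = 1.2105

1.21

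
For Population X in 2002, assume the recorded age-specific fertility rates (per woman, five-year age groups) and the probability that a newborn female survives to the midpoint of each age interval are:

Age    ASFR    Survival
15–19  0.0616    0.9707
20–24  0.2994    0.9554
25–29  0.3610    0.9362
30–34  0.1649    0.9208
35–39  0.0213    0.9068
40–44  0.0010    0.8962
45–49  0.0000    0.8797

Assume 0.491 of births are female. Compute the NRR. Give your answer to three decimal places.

2.101

Proportion female at birth = 0.491.
Each age group contributes 5 × ASFR × survival:
  15–19: 5 × 0.0616 × 0.9707 = 0.29898
  20–24: 5 × 0.2994 × 0.9554 = 1.43023
  25–29: 5 × 0.3610 × 0.9362 = 1.68984
  30–34: 5 × 0.1649 × 0.9208 = 0.75920
  35–39: 5 × 0.0213 × 0.9068 = 0.09657
  40–44: 5 × 0.0010 × 0.8962 = 0.00448
  45–49: 5 × 0.0000 × 0.8797 = 0.00000
Sum = 4.27930
NRR = 0.491 × 4.27930 = 2.10114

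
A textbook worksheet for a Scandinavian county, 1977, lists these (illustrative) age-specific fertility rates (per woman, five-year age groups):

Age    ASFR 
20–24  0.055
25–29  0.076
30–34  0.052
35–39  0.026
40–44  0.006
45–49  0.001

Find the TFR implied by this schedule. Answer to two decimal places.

1.08

Sum of ASFRs = 0.055 + 0.076 + 0.052 + 0.026 + 0.006 + 0.001 = 0.216
TFR = 5 × 0.216 = 1.08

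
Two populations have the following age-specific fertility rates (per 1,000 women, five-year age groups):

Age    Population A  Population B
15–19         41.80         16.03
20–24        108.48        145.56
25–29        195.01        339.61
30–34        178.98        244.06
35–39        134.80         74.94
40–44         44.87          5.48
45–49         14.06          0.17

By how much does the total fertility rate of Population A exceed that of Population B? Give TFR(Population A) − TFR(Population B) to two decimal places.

Population A:
  Sum of ASFRs = 41.80 + 108.48 + 195.01 + 178.98 + 134.80 + 44.87 + 14.06 = 718.00
  TFR = 5 × 718.00 / 1000 = 3.59
Population B:
  Sum of ASFRs = 16.03 + 145.56 + 339.61 + 244.06 + 74.94 + 5.48 + 0.17 = 825.85
  TFR = 5 × 825.85 / 1000 = 4.12925
Difference = 3.59 − 4.12925 = -0.53925

-0.54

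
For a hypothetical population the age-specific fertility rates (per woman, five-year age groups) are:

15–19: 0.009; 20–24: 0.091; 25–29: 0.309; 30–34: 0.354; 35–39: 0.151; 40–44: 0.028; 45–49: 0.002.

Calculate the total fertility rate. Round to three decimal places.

4.720

Sum of ASFRs = 0.009 + 0.091 + 0.309 + 0.354 + 0.151 + 0.028 + 0.002 = 0.944
TFR = 5 × 0.944 = 4.72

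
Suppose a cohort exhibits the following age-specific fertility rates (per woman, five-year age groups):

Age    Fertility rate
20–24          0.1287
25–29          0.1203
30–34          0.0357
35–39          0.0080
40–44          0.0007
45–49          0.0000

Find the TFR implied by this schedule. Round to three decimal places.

Sum of ASFRs = 0.1287 + 0.1203 + 0.0357 + 0.0080 + 0.0007 + 0.0000 = 0.2934
TFR = 5 × 0.2934 = 1.467

1.467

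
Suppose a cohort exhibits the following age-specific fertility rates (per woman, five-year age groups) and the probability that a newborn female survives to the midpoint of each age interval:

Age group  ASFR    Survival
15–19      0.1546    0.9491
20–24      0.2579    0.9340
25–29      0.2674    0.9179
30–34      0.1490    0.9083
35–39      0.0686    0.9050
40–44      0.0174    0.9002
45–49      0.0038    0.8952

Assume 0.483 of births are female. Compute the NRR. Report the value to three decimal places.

2.052

Proportion female at birth = 0.483.
Weighting each age-specific rate by interval width and survival:
  15–19: 5 × 0.1546 × 0.9491 = 0.73365
  20–24: 5 × 0.2579 × 0.9340 = 1.20439
  25–29: 5 × 0.2674 × 0.9179 = 1.22723
  30–34: 5 × 0.1490 × 0.9083 = 0.67668
  35–39: 5 × 0.0686 × 0.9050 = 0.31042
  40–44: 5 × 0.0174 × 0.9002 = 0.07832
  45–49: 5 × 0.0038 × 0.8952 = 0.01701
Sum = 4.24770
NRR = 0.483 × 4.24770 = 2.05164
With NRR above 1 the population is above replacement fertility.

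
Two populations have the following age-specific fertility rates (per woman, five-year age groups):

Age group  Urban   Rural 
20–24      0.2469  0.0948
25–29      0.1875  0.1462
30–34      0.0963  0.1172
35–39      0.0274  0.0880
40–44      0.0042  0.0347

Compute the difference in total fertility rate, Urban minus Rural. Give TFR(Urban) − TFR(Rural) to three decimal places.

Urban:
  Sum of ASFRs = 0.2469 + 0.1875 + 0.0963 + 0.0274 + 0.0042 = 0.5623
  TFR = 5 × 0.5623 = 2.8115
Rural:
  Sum of ASFRs = 0.0948 + 0.1462 + 0.1172 + 0.0880 + 0.0347 = 0.4809
  TFR = 5 × 0.4809 = 2.4045
Difference = 2.8115 − 2.4045 = 0.407

0.407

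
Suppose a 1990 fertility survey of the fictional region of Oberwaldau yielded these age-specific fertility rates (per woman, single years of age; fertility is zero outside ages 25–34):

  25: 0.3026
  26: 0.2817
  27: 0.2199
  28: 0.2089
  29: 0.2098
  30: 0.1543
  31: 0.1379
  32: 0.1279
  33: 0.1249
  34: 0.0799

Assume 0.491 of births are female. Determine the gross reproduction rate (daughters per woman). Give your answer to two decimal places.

0.91

Proportion female at birth = 0.491.
Sum of ASFRs = 0.3026 + 0.2817 + 0.2199 + 0.2089 + 0.2098 + 0.1543 + 0.1379 + 0.1279 + 0.1249 + 0.0799 = 1.8478
TFR = 1.8478
GRR = 0.491 × 1.8478 = 0.90727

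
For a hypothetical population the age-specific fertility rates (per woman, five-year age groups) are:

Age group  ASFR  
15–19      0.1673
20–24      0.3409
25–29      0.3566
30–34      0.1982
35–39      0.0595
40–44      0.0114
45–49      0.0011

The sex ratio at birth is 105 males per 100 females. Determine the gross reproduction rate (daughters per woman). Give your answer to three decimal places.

2.768

Proportion female at birth = 100 / (100 + 105) = 0.48780.
Sum of ASFRs = 0.1673 + 0.3409 + 0.3566 + 0.1982 + 0.0595 + 0.0114 + 0.0011 = 1.1350
TFR = 5 × 1.1350 = 5.675
GRR = 0.48780 × 5.675 = 2.76827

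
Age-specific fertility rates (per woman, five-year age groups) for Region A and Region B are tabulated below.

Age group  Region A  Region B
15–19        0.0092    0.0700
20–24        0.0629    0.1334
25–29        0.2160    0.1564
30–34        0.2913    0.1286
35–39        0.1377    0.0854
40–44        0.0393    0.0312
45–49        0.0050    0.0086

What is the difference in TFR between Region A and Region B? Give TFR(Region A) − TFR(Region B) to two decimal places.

0.74

Region A:
  Sum of ASFRs = 0.0092 + 0.0629 + 0.2160 + 0.2913 + 0.1377 + 0.0393 + 0.0050 = 0.7614
  TFR = 5 × 0.7614 = 3.807
Region B:
  Sum of ASFRs = 0.0700 + 0.1334 + 0.1564 + 0.1286 + 0.0854 + 0.0312 + 0.0086 = 0.6136
  TFR = 5 × 0.6136 = 3.068
Difference = 3.807 − 3.068 = 0.739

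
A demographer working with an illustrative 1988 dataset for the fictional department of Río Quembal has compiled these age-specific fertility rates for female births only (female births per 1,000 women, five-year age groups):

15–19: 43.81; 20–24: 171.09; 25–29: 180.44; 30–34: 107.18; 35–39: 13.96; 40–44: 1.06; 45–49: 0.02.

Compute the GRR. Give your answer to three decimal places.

2.588

Sum of female ASFRs = 43.81 + 171.09 + 180.44 + 107.18 + 13.96 + 1.06 + 0.02 = 517.56
GRR = 5 × 517.56 / 1000 = 2.5878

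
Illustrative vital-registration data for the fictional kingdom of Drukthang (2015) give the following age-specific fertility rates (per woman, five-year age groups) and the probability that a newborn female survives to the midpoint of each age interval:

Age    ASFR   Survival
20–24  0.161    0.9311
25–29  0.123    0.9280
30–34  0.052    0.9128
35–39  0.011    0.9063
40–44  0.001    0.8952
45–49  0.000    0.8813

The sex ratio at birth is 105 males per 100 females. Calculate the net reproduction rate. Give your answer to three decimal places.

0.786

Proportion female at birth = 100 / (100 + 105) = 0.48780.
Weighting each age-specific rate by interval width and survival:
  20–24: 5 × 0.161 × 0.9311 = 0.74954
  25–29: 5 × 0.123 × 0.9280 = 0.57072
  30–34: 5 × 0.052 × 0.9128 = 0.23733
  35–39: 5 × 0.011 × 0.9063 = 0.04985
  40–44: 5 × 0.001 × 0.8952 = 0.00448
  45–49: 5 × 0.000 × 0.8813 = 0.00000
Sum = 1.61192
NRR = 0.48780 × 1.61192 = 0.78629
An NRR under 1 implies long-run decline under these rates.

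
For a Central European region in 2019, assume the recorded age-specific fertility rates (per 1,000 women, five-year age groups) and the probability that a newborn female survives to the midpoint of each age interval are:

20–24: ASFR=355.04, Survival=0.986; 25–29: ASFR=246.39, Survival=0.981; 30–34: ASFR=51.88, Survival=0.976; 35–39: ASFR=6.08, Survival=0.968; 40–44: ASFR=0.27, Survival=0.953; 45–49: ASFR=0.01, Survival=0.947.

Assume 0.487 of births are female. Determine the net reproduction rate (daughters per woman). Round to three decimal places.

1.579

Proportion female at birth = 0.487.
Per-age-group product (5 × ASFR × survival probability):
  20–24: 5 × 355.04/1000 × 0.986 = 1.75035
  25–29: 5 × 246.39/1000 × 0.981 = 1.20854
  30–34: 5 × 51.88/1000 × 0.976 = 0.25317
  35–39: 5 × 6.08/1000 × 0.968 = 0.02943
  40–44: 5 × 0.27/1000 × 0.953 = 0.00129
  45–49: 5 × 0.01/1000 × 0.947 = 0.00005
Sum = 3.24283
NRR = 0.487 × 3.24283 = 1.57926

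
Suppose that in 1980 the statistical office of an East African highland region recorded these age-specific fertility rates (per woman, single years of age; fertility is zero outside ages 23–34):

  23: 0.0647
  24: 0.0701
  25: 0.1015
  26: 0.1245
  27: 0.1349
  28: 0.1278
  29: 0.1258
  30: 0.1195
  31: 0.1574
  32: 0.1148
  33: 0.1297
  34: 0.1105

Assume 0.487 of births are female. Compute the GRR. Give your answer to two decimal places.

Proportion female at birth = 0.487.
Sum of ASFRs = 0.0647 + 0.0701 + 0.1015 + 0.1245 + 0.1349 + 0.1278 + 0.1258 + 0.1195 + 0.1574 + 0.1148 + 0.1297 + 0.1105 = 1.3812
TFR = 1.3812
GRR = 0.487 × 1.3812 = 0.67264

0.67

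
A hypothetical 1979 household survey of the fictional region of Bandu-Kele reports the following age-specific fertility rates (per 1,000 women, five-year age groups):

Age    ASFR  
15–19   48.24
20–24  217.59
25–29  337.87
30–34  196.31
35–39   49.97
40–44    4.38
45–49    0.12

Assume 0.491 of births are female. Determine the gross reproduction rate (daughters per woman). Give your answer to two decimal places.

2.10

Proportion female at birth = 0.491.
Sum of ASFRs = 48.24 + 217.59 + 337.87 + 196.31 + 49.97 + 4.38 + 0.12 = 854.48
TFR = 5 × 854.48 / 1000 = 4.2724
GRR = 0.491 × 4.2724 = 2.09775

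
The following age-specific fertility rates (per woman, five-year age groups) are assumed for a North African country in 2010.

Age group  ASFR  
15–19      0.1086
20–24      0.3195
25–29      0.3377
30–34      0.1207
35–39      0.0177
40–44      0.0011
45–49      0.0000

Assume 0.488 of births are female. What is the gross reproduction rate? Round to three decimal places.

Proportion female at birth = 0.488.
Sum of ASFRs = 0.1086 + 0.3195 + 0.3377 + 0.1207 + 0.0177 + 0.0011 + 0.0000 = 0.9053
TFR = 5 × 0.9053 = 4.5265
GRR = 0.488 × 4.5265 = 2.20893

2.209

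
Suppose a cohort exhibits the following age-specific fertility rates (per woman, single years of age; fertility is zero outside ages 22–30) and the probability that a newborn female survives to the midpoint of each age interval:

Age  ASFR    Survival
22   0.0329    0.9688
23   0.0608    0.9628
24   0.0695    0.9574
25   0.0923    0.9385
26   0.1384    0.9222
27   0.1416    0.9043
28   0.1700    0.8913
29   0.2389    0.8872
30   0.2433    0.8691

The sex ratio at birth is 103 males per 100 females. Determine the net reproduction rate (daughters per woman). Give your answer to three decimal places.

0.529

Proportion female at birth = 100 / (100 + 103) = 0.49261.
Each age group contributes 1 × ASFR × survival:
  22: 1 × 0.0329 × 0.9688 = 0.03187
  23: 1 × 0.0608 × 0.9628 = 0.05854
  24: 1 × 0.0695 × 0.9574 = 0.06654
  25: 1 × 0.0923 × 0.9385 = 0.08662
  26: 1 × 0.1384 × 0.9222 = 0.12763
  27: 1 × 0.1416 × 0.9043 = 0.12805
  28: 1 × 0.1700 × 0.8913 = 0.15152
  29: 1 × 0.2389 × 0.8872 = 0.21195
  30: 1 × 0.2433 × 0.8691 = 0.21145
Sum = 1.07417
NRR = 0.49261 × 1.07417 = 0.52915
NRR < 1, so the cohort does not fully replace itself.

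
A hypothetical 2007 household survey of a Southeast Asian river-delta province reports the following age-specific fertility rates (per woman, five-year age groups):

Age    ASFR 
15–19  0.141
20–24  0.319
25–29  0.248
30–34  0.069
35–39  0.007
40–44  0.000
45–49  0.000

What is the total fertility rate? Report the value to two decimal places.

Sum of ASFRs = 0.141 + 0.319 + 0.248 + 0.069 + 0.007 + 0.000 + 0.000 = 0.784
TFR = 5 × 0.784 = 3.92

3.92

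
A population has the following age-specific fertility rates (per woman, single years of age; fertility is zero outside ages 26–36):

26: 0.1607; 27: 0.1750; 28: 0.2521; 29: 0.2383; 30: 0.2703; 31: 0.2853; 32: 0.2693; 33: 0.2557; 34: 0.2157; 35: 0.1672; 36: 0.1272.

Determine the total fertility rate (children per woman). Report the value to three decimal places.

Sum of ASFRs = 0.1607 + 0.1750 + 0.2521 + 0.2383 + 0.2703 + 0.2853 + 0.2693 + 0.2557 + 0.2157 + 0.1672 + 0.1272 = 2.4168
TFR = 2.4168

2.417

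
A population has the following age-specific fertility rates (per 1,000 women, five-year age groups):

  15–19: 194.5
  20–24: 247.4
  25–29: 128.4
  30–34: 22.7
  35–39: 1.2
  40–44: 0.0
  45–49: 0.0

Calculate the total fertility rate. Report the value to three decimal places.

2.971

Sum of ASFRs = 194.5 + 247.4 + 128.4 + 22.7 + 1.2 + 0.0 + 0.0 = 594.2
TFR = 5 × 594.2 / 1000 = 2.971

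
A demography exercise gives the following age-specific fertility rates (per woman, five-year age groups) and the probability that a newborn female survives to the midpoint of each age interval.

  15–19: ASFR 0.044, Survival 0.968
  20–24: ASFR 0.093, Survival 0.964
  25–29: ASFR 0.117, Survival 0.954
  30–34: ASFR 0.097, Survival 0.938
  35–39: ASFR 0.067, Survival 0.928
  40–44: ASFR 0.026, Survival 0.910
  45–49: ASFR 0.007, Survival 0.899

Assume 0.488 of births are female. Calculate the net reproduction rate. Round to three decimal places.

1.042

Proportion female at birth = 0.488.
Survival-weighted fertility by age (5·fₓ·Sₓ):
  15–19: 5 × 0.044 × 0.968 = 0.21296
  20–24: 5 × 0.093 × 0.964 = 0.44826
  25–29: 5 × 0.117 × 0.954 = 0.55809
  30–34: 5 × 0.097 × 0.938 = 0.45493
  35–39: 5 × 0.067 × 0.928 = 0.31088
  40–44: 5 × 0.026 × 0.910 = 0.11830
  45–49: 5 × 0.007 × 0.899 = 0.03147
Sum = 2.13489
NRR = 0.488 × 2.13489 = 1.04183
NRR > 1, so each generation more than replaces itself.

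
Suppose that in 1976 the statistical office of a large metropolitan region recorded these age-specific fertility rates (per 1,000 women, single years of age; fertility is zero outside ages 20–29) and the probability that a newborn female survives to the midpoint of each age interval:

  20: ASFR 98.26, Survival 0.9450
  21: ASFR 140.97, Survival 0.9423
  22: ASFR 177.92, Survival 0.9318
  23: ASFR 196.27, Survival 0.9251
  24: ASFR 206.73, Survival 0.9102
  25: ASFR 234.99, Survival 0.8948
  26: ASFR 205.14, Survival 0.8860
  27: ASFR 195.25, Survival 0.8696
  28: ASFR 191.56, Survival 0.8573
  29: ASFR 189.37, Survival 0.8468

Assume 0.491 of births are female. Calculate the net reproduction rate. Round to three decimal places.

Proportion female at birth = 0.491.
Weighting each age-specific rate by interval width and survival:
  20: 1 × 98.26/1000 × 0.9450 = 0.09286
  21: 1 × 140.97/1000 × 0.9423 = 0.13284
  22: 1 × 177.92/1000 × 0.9318 = 0.16579
  23: 1 × 196.27/1000 × 0.9251 = 0.18157
  24: 1 × 206.73/1000 × 0.9102 = 0.18817
  25: 1 × 234.99/1000 × 0.8948 = 0.21027
  26: 1 × 205.14/1000 × 0.8860 = 0.18175
  27: 1 × 195.25/1000 × 0.8696 = 0.16979
  28: 1 × 191.56/1000 × 0.8573 = 0.16422
  29: 1 × 189.37/1000 × 0.8468 = 0.16036
Sum = 1.64762
NRR = 0.491 × 1.64762 = 0.80898

0.809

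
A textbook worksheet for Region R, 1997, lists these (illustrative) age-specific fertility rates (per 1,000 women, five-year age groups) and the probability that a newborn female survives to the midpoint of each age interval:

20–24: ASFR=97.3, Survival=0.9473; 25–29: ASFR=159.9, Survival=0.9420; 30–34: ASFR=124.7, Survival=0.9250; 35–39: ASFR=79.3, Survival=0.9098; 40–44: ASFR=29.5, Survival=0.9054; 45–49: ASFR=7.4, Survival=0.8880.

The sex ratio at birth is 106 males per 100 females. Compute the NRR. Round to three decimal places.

Proportion female at birth = 100 / (100 + 106) = 0.48544.
Weighting each age-specific rate by interval width and survival:
  20–24: 5 × 97.3/1000 × 0.9473 = 0.46086
  25–29: 5 × 159.9/1000 × 0.9420 = 0.75313
  30–34: 5 × 124.7/1000 × 0.9250 = 0.57674
  35–39: 5 × 79.3/1000 × 0.9098 = 0.36074
  40–44: 5 × 29.5/1000 × 0.9054 = 0.13355
  45–49: 5 × 7.4/1000 × 0.8880 = 0.03286
Sum = 2.31788
NRR = 0.48544 × 2.31788 = 1.12519

1.125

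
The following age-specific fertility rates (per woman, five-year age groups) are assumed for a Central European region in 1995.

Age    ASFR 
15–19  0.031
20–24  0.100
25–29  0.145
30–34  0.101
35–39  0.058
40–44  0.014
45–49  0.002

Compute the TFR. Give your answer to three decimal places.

2.255

Sum of ASFRs = 0.031 + 0.100 + 0.145 + 0.101 + 0.058 + 0.014 + 0.002 = 0.451
TFR = 5 × 0.451 = 2.255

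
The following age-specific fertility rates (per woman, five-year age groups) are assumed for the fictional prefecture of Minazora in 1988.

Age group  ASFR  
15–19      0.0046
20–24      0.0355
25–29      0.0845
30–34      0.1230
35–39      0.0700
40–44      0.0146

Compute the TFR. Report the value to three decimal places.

Sum of ASFRs = 0.0046 + 0.0355 + 0.0845 + 0.1230 + 0.0700 + 0.0146 = 0.3322
TFR = 5 × 0.3322 = 1.661

1.661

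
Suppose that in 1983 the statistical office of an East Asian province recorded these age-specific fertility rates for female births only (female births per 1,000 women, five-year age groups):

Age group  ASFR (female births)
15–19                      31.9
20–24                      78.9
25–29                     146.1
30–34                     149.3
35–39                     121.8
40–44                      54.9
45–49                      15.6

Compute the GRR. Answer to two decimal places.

2.99

Sum of female ASFRs = 31.9 + 78.9 + 146.1 + 149.3 + 121.8 + 54.9 + 15.6 = 598.5
GRR = 5 × 598.5 / 1000 = 2.9925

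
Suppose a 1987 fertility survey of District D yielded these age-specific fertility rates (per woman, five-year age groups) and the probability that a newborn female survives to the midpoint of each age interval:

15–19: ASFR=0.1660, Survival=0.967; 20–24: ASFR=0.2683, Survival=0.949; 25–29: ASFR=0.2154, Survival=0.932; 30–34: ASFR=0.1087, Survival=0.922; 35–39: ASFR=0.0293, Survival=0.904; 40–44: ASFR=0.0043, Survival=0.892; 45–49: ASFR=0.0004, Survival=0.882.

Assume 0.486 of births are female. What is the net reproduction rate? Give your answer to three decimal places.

1.815

Proportion female at birth = 0.486.
Each age group contributes 5 × ASFR × survival:
  15–19: 5 × 0.1660 × 0.967 = 0.80261
  20–24: 5 × 0.2683 × 0.949 = 1.27308
  25–29: 5 × 0.2154 × 0.932 = 1.00376
  30–34: 5 × 0.1087 × 0.922 = 0.50111
  35–39: 5 × 0.0293 × 0.904 = 0.13244
  40–44: 5 × 0.0043 × 0.892 = 0.01918
  45–49: 5 × 0.0004 × 0.882 = 0.00176
Sum = 3.73394
NRR = 0.486 × 3.73394 = 1.81469
With NRR above 1 the population is above replacement fertility.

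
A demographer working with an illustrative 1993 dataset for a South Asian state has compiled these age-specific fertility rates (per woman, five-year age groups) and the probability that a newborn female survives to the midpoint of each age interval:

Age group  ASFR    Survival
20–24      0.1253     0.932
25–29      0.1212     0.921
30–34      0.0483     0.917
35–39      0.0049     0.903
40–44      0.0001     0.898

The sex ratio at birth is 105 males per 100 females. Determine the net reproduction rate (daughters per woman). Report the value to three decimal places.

0.676

Proportion female at birth = 100 / (100 + 105) = 0.48780.
Survival-weighted fertility by age (5·fₓ·Sₓ):
  20–24: 5 × 0.1253 × 0.932 = 0.58390
  25–29: 5 × 0.1212 × 0.921 = 0.55813
  30–34: 5 × 0.0483 × 0.917 = 0.22146
  35–39: 5 × 0.0049 × 0.903 = 0.02212
  40–44: 5 × 0.0001 × 0.898 = 0.00045
Sum = 1.38606
NRR = 0.48780 × 1.38606 = 0.67612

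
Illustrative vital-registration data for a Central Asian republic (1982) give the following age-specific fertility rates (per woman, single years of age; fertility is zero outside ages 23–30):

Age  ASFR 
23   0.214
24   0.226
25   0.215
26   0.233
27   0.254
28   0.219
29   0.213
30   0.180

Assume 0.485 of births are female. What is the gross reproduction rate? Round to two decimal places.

Proportion female at birth = 0.485.
Sum of ASFRs = 0.214 + 0.226 + 0.215 + 0.233 + 0.254 + 0.219 + 0.213 + 0.180 = 1.754
TFR = 1.754
GRR = 0.485 × 1.754 = 0.85069

0.85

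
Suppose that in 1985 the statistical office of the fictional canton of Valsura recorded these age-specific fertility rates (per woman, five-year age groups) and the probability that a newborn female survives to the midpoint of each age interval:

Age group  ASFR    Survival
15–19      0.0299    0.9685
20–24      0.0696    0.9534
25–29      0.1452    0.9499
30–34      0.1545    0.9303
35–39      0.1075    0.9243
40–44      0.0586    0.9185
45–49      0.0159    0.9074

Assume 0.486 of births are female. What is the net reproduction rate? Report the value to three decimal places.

Proportion female at birth = 0.486.
Each age group contributes 5 × ASFR × survival:
  15–19: 5 × 0.0299 × 0.9685 = 0.14479
  20–24: 5 × 0.0696 × 0.9534 = 0.33178
  25–29: 5 × 0.1452 × 0.9499 = 0.68963
  30–34: 5 × 0.1545 × 0.9303 = 0.71866
  35–39: 5 × 0.1075 × 0.9243 = 0.49681
  40–44: 5 × 0.0586 × 0.9185 = 0.26912
  45–49: 5 × 0.0159 × 0.9074 = 0.07214
Sum = 2.72293
NRR = 0.486 × 2.72293 = 1.32334

1.323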